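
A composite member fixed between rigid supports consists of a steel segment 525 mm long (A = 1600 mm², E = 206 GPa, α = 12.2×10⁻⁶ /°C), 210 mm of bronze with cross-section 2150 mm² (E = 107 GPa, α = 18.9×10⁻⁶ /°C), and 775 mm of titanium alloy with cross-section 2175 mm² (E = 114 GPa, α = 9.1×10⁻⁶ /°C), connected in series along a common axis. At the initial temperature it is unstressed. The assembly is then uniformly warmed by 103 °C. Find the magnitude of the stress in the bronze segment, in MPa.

If the supports were absent, the total length change would be Σ αᵢΔT Lᵢ = 12.2×10⁻⁶×103×525 + 18.9×10⁻⁶×103×210 + 9.1×10⁻⁶×103×775 = 1.795 mm.
The rigid supports impose zero overall length change; the single axial force P common to all segments must satisfy P Σ Lᵢ/(AᵢEᵢ) = δ_free.
The series flexibility is Σ Lᵢ/(AᵢEᵢ) = 525/(1600×206×10³) + 210/(2150×107×10³) + 775/(2175×114×10³) = 5.631×10⁻⁶ mm/N.
P = 1.795 / 5.631×10⁻⁶ = 318700 N = 318.7 kN, compressive.
σ_{bronze} = P / A = 318700 / 2150 = 148.3 MPa.

σ ≈ 148 MPa (compressive)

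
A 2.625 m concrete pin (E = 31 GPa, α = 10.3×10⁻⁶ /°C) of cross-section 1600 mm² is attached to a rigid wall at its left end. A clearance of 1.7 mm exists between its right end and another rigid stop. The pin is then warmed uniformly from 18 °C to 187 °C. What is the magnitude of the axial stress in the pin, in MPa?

σ ≈ 33.9 MPa (compressive)

If the wall were absent the pin would grow by αΔT L = 10.3×10⁻⁶ × 169 × 2625 = 4.569 mm.
After closing the 1.7 mm clearance, 4.569 − 1.7 = 2.869 mm of expansion remains to be suppressed by the wall.
Compatibility: PL/(AE) = 2.869 mm, so σ = P/A = E × (2.869/2625) = 33.89 MPa.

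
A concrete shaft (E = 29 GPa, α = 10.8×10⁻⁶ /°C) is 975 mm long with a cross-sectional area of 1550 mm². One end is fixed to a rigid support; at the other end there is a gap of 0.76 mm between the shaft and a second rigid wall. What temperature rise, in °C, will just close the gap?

Contact occurs when the free expansion equals the gap: αΔT L = 0.76 mm.
So ΔT = g/(αL) = 0.76/(10.8×10⁻⁶ × 975) = 72.17 °C.

ΔT ≈ 72.2 °C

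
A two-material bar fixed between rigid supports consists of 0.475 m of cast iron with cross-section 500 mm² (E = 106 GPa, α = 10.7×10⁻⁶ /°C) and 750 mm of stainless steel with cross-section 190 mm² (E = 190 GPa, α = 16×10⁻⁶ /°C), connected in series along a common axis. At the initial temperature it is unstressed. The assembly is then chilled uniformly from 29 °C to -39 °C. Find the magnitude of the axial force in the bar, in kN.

P ≈ 39.1 kN (tensile)

Free thermal contraction of the whole bar: Σ αᵢΔT Lᵢ = 10.7×10⁻⁶×68×475 + 16×10⁻⁶×68×750 = 1.162 mm.
The rigid supports impose zero overall length change; the single axial force P common to all segments must satisfy P Σ Lᵢ/(AᵢEᵢ) = δ_free.
The series flexibility is Σ Lᵢ/(AᵢEᵢ) = 475/(500×106×10³) + 750/(190×190×10³) = 2.974×10⁻⁵ mm/N.
Hence P = δ_free / Σ(L/AE) = 1.162/2.974×10⁻⁵ = 39.06 kN (tensile).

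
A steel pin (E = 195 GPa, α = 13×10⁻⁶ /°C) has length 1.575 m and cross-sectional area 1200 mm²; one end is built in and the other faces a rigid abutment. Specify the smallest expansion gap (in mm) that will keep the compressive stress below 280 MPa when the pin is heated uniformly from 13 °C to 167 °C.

g ≈ 0.892 mm

Free expansion if unrestrained: δ_free = αΔT L = 13×10⁻⁶ × 154 × 1575 = 3.153 mm.
At the allowable stress the elastic shortening the wall may impose is σL/E = 280 × 1575 / (195×10³) = 2.262 mm.
So the gap has to take up the difference, g_min = δ_free − σL/E = 3.153 − 2.262 = 0.8916 mm.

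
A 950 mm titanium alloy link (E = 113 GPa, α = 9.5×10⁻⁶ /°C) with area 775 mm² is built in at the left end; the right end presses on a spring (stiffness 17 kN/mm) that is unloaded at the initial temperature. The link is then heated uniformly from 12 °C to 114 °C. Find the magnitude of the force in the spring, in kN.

P ≈ 13.2 kN

Free thermal expansion: δ_free = αΔT L = 9.5×10⁻⁶ × 102 × 950 = 0.9205 mm.
Let P be the compressive force at the spring. The link shortens elastically by PL/(AE) and the spring compresses by P/k; together these equal δ_free.
P [ L/(AE) + 1/k ] = δ_free → P [ 950/(775×113×10³) + 1/(17×10³) ] = 0.9205.
P = 0.9205 / 6.967×10⁻⁵ = 13210 N.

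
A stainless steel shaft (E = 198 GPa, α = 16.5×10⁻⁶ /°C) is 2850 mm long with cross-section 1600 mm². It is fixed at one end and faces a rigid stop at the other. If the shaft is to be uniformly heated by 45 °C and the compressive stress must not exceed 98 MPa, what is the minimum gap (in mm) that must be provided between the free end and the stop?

g ≈ 0.706 mm

Free expansion if unrestrained: δ_free = αΔT L = 16.5×10⁻⁶ × 45 × 2850 = 2.116 mm.
At the allowable stress the elastic shortening the wall may impose is σL/E = 98 × 2850 / (198×10³) = 1.411 mm.
The gap must absorb the remainder: g_min = 2.116 − 1.411 = 0.7055 mm.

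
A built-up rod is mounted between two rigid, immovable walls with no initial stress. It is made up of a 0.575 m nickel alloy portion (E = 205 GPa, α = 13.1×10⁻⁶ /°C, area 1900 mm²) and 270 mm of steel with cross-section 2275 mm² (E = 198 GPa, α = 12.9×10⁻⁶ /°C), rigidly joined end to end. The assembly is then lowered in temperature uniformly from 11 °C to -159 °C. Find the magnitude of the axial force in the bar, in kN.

Free thermal contraction of the whole bar: Σ αᵢΔT Lᵢ = 13.1×10⁻⁶×170×575 + 12.9×10⁻⁶×170×270 = 1.873 mm.
The rigid supports impose zero overall length change; the single axial force P common to all segments must satisfy P Σ Lᵢ/(AᵢEᵢ) = δ_free.
The series flexibility is Σ Lᵢ/(AᵢEᵢ) = 575/(1900×205×10³) + 270/(2275×198×10³) = 2.076×10⁻⁶ mm/N.
P = 1.873 / 2.076×10⁻⁶ = 902200 N = 902.2 kN, tensile.

P ≈ 902 kN (tensile)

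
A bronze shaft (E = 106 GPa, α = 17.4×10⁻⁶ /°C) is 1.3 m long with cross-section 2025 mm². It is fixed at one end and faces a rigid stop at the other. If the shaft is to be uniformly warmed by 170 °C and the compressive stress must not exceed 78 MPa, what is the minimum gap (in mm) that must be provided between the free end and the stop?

With no wall the shaft would lengthen by αΔT L = 17.4×10⁻⁶ × 170 × 1300 = 3.845 mm.
At the allowable stress the elastic shortening the wall may impose is σL/E = 78 × 1300 / (106×10³) = 0.9566 mm.
The gap must absorb the remainder: g_min = 3.845 − 0.9566 = 2.889 mm.

g ≈ 2.89 mm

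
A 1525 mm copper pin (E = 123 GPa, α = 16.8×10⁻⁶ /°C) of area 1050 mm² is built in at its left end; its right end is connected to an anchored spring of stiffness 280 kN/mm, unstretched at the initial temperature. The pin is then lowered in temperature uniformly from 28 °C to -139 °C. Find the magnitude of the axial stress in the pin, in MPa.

σ ≈ 265 MPa (tensile)

The unrestrained thermal change is αΔT L = 16.8×10⁻⁶ × 167 × 1525 = 4.279 mm.
With a force P in the spring, the elastic change of the pin is PL/(AE) and that of the spring is P/k; compatibility requires their sum to equal δ_free.
P [ L/(AE) + 1/k ] = δ_free → P [ 1525/(1050×123×10³) + 1/(280×10³) ] = 4.279.
P = 4.279 / 1.538×10⁻⁵ = 278200 N.
σ = P/A = 278200/1050 = 265 MPa.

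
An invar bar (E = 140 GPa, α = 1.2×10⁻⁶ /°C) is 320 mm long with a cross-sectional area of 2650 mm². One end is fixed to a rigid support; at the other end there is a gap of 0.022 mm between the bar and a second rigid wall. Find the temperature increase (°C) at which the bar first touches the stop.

ΔT ≈ 57.3 °C

Contact occurs when the free expansion equals the gap: αΔT L = 0.022 mm.
ΔT = 0.022 / (1.2×10⁻⁶ × 320) = 57.29 °C.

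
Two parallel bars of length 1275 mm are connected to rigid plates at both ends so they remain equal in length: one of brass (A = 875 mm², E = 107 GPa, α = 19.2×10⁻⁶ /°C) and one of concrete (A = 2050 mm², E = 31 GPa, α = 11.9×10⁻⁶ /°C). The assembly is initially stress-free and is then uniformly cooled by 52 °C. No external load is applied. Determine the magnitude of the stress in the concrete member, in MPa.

Both members must finish at the same length. With the larger α, the brass tends to over-contract; the plates restrain it, putting the brass in tension and the concrete in compression. With no external load the two internal forces are equal and opposite, magnitude P.
Equating the net (thermal + elastic) strains gives |α₁ − α₂|·ΔT = P·[1/(A₁E₁) + 1/(A₂E₂)].
|α₁ − α₂|·ΔT = 7.3×10⁻⁶ × 52 = 0.0003796.
1/(A₁E₁) + 1/(A₂E₂) = 1/(875×107×10³) + 1/(2050×31×10³) = 2.642×10⁻⁸ N⁻¹.
P = 0.0003796 / 2.642×10⁻⁸ = 14370 N = 14.37 kN.
σ_{concrete} = P/A₂ = 14370/2050 = 7.01 MPa, compressive.

σ ≈ 7.01 MPa (compressive)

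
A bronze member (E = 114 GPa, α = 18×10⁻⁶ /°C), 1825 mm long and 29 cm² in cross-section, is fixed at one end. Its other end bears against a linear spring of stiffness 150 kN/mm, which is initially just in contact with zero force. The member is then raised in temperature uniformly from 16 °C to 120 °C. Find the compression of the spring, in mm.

δ ≈ 1.87 mm

Free thermal expansion: δ_free = αΔT L = 18×10⁻⁶ × 104 × 1825 = 3.416 mm.
With a force P in the spring, the elastic change of the member is PL/(AE) and that of the spring is P/k; compatibility requires their sum to equal δ_free.
So P = δ_free / [L/(AE) + 1/k] = 3.416 / [ 1825/(2900×114×10³) + 1/(150×10³) ].
P = 3.416 / 1.219×10⁻⁵ = 280300 N.
Spring compression = P/k = 280300/(150×10³) = 1.869 mm.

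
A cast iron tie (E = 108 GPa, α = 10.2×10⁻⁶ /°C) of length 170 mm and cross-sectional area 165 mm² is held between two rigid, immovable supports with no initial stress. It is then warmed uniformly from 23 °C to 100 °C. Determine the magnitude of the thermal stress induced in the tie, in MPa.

The supports are rigid, so the total axial strain is zero. The restrained thermal strain is ε = αΔT = 10.2×10⁻⁶ × 77 = 785.4×10⁻⁶.
The stress required to suppress this strain is σ = Eε = 108×10³ × 785.4×10⁻⁶ = 84.82 MPa, compressive since the tie is trying to expand.

σ ≈ 84.8 MPa (compressive)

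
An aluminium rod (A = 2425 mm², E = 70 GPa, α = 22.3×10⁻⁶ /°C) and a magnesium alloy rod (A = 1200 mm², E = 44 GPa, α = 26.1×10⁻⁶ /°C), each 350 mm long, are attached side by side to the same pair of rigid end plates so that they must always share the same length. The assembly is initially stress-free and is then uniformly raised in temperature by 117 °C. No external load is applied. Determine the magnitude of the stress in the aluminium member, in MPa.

σ ≈ 7.38 MPa (tensile)

The magnesium alloy has the larger α, so on heating it would change length more than the aluminium if both were free. The rigid plates force a common final length, so the magnesium alloy is put into compression and the aluminium into tension, with equal and opposite forces P (no external load).
Setting the final lengths equal and cancelling L: (α₁ − α₂)ΔT = P/(A₁E₁) + P/(A₂E₂).
|α₁ − α₂|·ΔT = 3.8×10⁻⁶ × 117 = 0.0004446.
1/(A₁E₁) + 1/(A₂E₂) = 1/(2425×70×10³) + 1/(1200×44×10³) = 2.483×10⁻⁸ N⁻¹.
So P = 0.0004446 / 2.483×10⁻⁸ = 17.91 kN.
σ_{aluminium} = P/A₁ = 17910/2425 = 7.384 MPa, tensile.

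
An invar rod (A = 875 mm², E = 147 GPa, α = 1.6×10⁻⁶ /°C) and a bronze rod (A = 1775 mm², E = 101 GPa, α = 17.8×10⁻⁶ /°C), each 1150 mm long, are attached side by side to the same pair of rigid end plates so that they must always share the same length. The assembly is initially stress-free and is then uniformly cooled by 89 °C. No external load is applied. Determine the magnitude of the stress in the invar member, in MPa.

The bronze has the larger α, so on cooling it would change length more than the invar if both were free. The rigid plates force a common final length, so the bronze is put into tension and the invar into compression, with equal and opposite forces P (no external load).
Compatibility of the two members (thermal + elastic change equal): (α₁ − α₂)ΔT = P·[1/(A₁E₁) + 1/(A₂E₂)].
|α₁ − α₂|·ΔT = 16.2×10⁻⁶ × 89 = 0.001442.
1/(A₁E₁) + 1/(A₂E₂) = 1/(875×147×10³) + 1/(1775×101×10³) = 1.335×10⁻⁸ N⁻¹.
P = 0.001442 / 1.335×10⁻⁸ = 108000 N = 108 kN.
σ_{invar} = P/A₁ = 108000/875 = 123.4 MPa, compressive.

σ ≈ 123 MPa (compressive)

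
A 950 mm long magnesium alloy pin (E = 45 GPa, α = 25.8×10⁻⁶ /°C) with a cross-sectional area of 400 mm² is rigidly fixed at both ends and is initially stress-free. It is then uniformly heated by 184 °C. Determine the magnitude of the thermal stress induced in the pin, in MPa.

With length fixed, the mechanical strain must cancel the thermal strain αΔT = 25.8×10⁻⁶ × 184 = 4747.2×10⁻⁶.
The stress required to suppress this strain is σ = Eε = 45×10³ × 4747.2×10⁻⁶ = 213.6 MPa, compressive since the pin is trying to expand.

σ ≈ 214 MPa (compressive)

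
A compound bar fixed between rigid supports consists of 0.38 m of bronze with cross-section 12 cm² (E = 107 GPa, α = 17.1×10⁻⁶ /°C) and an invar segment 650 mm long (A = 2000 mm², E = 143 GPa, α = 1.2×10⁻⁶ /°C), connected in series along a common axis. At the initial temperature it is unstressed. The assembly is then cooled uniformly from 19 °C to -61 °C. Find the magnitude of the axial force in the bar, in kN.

With the walls removed the bar would change length by δ_free = Σ αᵢΔT Lᵢ = 17.1×10⁻⁶×80×380 + 1.2×10⁻⁶×80×650 = 0.5822 mm.
Since the ends are fixed, an axial force P builds up, equal in every segment, with P · Σ Lᵢ/(AᵢEᵢ) = δ_free.
The series flexibility is Σ Lᵢ/(AᵢEᵢ) = 380/(1200×107×10³) + 650/(2000×143×10³) = 5.232×10⁻⁶ mm/N.
Hence P = δ_free / Σ(L/AE) = 0.5822/5.232×10⁻⁶ = 111.3 kN (tensile).

P ≈ 111 kN (tensile)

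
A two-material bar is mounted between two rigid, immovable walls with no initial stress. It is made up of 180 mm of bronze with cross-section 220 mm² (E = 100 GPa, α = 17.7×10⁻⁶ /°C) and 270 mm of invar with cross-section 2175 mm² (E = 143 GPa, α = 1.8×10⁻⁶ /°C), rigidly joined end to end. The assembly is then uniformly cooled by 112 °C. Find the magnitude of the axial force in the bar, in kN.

If the supports were absent, the total length change would be Σ αᵢΔT Lᵢ = 17.7×10⁻⁶×112×180 + 1.8×10⁻⁶×112×270 = 0.4113 mm.
The walls prevent any net length change, so an axial force P (same in every segment) develops. Compatibility: P · Σ Lᵢ/(AᵢEᵢ) = δ_free.
Σ Lᵢ/(AᵢEᵢ) = 180/(220×100×10³) + 270/(2175×143×10³) = 9.05×10⁻⁶ mm/N.
Hence P = δ_free / Σ(L/AE) = 0.4113/9.05×10⁻⁶ = 45.44 kN (tensile).

P ≈ 45.4 kN (tensile)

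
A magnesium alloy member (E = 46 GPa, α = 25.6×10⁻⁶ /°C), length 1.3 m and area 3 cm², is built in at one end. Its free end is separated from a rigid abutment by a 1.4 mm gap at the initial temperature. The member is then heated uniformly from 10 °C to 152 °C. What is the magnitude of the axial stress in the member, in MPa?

Free thermal elongation = αΔT L = 25.6×10⁻⁶ × 142 × 1300 = 4.726 mm.
After closing the 1.4 mm clearance, 4.726 − 1.4 = 3.326 mm of expansion remains to be suppressed by the wall.
So σ = E(δ_free − g)/L = 46×10³ × 3.326/1300 = 117.7 MPa.

σ ≈ 118 MPa (compressive)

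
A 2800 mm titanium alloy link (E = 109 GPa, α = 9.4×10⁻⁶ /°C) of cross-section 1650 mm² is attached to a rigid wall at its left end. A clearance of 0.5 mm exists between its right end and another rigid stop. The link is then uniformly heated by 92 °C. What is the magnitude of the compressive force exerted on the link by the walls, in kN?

Free thermal elongation = αΔT L = 9.4×10⁻⁶ × 92 × 2800 = 2.421 mm.
After closing the 0.5 mm clearance, 2.421 − 0.5 = 1.921 mm of expansion remains to be suppressed by the wall.
So σ = E(δ_free − g)/L = 109×10³ × 1.921/2800 = 74.8 MPa.
Force on the wall = σA = 74.8 × 1650 mm² = 123.4 kN.

P ≈ 123 kN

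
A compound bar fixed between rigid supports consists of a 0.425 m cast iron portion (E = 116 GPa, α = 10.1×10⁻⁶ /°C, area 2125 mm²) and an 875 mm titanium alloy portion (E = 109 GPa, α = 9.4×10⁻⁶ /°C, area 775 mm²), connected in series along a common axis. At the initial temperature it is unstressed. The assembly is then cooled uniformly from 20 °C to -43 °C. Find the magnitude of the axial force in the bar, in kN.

With the walls removed the bar would change length by δ_free = Σ αᵢΔT Lᵢ = 10.1×10⁻⁶×63×425 + 9.4×10⁻⁶×63×875 = 0.7886 mm.
The rigid supports impose zero overall length change; the single axial force P common to all segments must satisfy P Σ Lᵢ/(AᵢEᵢ) = δ_free.
The series flexibility is Σ Lᵢ/(AᵢEᵢ) = 425/(2125×116×10³) + 875/(775×109×10³) = 1.208×10⁻⁵ mm/N.
Hence P = δ_free / Σ(L/AE) = 0.7886/1.208×10⁻⁵ = 65.27 kN (tensile).

P ≈ 65.3 kN (tensile)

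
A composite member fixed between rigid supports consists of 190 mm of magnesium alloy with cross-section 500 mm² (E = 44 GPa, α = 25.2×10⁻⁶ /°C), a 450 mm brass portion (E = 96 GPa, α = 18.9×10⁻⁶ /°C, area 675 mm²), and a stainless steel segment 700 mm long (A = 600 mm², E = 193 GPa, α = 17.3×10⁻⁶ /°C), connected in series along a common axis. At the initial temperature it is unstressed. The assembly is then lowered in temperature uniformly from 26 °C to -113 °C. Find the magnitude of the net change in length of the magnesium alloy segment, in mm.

With the walls removed the bar would change length by δ_free = Σ αᵢΔT Lᵢ = 25.2×10⁻⁶×139×190 + 18.9×10⁻⁶×139×450 + 17.3×10⁻⁶×139×700 = 3.531 mm.
The walls prevent any net length change, so an axial force P (same in every segment) develops. Compatibility: P · Σ Lᵢ/(AᵢEᵢ) = δ_free.
Σ Lᵢ/(AᵢEᵢ) = 190/(500×44×10³) + 450/(675×96×10³) + 700/(600×193×10³) = 2.163×10⁻⁵ mm/N.
Hence P = δ_free / Σ(L/AE) = 3.531/2.163×10⁻⁵ = 163.3 kN (tensile).
For the magnesium alloy segment, free thermal change = 25.2×10⁻⁶×139×190 = 0.6655 mm and elastic change from P = 163300×190/(500×44×10³) = 1.41 mm; these oppose, so the net change is 0.745 mm (segment lengthens).

|ΔL| ≈ 0.745 mm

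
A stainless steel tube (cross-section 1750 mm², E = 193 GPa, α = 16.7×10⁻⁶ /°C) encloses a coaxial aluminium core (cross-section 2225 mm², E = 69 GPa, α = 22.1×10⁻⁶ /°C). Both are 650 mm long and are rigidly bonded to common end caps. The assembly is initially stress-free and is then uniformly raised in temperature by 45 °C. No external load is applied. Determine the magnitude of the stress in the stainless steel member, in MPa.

σ ≈ 14.7 MPa (tensile)

Both members must finish at the same length. With the larger α, the aluminium tends to over-expand; the plates restrain it, putting the aluminium in compression and the stainless steel in tension. With no external load the two internal forces are equal and opposite, magnitude P.
Compatibility of the two members (thermal + elastic change equal): (α₁ − α₂)ΔT = P·[1/(A₁E₁) + 1/(A₂E₂)].
|α₁ − α₂|·ΔT = 5.4×10⁻⁶ × 45 = 0.000243.
1/(A₁E₁) + 1/(A₂E₂) = 1/(1750×193×10³) + 1/(2225×69×10³) = 9.474×10⁻⁹ N⁻¹.
P = 0.000243 / 9.474×10⁻⁹ = 25650 N = 25.65 kN.
σ_{stainless steel} = P/A₁ = 25650/1750 = 14.66 MPa, tensile.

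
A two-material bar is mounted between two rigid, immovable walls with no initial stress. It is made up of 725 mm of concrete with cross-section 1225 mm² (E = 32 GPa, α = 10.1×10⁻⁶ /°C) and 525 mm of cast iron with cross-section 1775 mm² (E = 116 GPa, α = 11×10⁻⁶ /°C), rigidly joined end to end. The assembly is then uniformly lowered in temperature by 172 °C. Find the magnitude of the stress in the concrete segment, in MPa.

σ ≈ 87.4 MPa (tensile)

If the supports were absent, the total length change would be Σ αᵢΔT Lᵢ = 10.1×10⁻⁶×172×725 + 11×10⁻⁶×172×525 = 2.253 mm.
The walls prevent any net length change, so an axial force P (same in every segment) develops. Compatibility: P · Σ Lᵢ/(AᵢEᵢ) = δ_free.
Σ Lᵢ/(AᵢEᵢ) = 725/(1225×32×10³) + 525/(1775×116×10³) = 2.104×10⁻⁵ mm/N.
Hence P = δ_free / Σ(L/AE) = 2.253/2.104×10⁻⁵ = 107 kN (tensile).
σ_{concrete} = P / A = 107000 / 1225 = 87.39 MPa.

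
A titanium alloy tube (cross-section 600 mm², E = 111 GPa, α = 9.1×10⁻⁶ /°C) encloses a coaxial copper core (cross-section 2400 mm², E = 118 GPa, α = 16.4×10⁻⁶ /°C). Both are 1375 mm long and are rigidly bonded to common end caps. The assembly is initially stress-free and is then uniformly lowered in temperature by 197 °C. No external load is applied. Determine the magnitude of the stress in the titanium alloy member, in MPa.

σ ≈ 129 MPa (compressive)

Equilibrium of a rigid end plate with no external load gives equal and opposite internal forces ±P in the two members. Since α_{copper} > α_{titanium alloy}, cooling drives the copper into tension and the titanium alloy into compression.
Compatibility of the two members (thermal + elastic change equal): (α₁ − α₂)ΔT = P·[1/(A₁E₁) + 1/(A₂E₂)].
|α₁ − α₂|·ΔT = 7.3×10⁻⁶ × 197 = 0.001438.
1/(A₁E₁) + 1/(A₂E₂) = 1/(600×111×10³) + 1/(2400×118×10³) = 1.855×10⁻⁸ N⁻¹.
P = 0.001438 / 1.855×10⁻⁸ = 77540 N = 77.54 kN.
σ_{titanium alloy} = P/A₁ = 77540/600 = 129.2 MPa, compressive.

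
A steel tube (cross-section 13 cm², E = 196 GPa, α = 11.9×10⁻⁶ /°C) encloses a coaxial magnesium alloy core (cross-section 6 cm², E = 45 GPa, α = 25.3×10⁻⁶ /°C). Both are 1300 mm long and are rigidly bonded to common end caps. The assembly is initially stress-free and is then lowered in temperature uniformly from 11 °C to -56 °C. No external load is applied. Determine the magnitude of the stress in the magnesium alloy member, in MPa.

σ ≈ 36.5 MPa (tensile)

Both members must finish at the same length. With the larger α, the magnesium alloy tends to over-contract; the plates restrain it, putting the magnesium alloy in tension and the steel in compression. With no external load the two internal forces are equal and opposite, magnitude P.
Compatibility of the two members (thermal + elastic change equal): (α₁ − α₂)ΔT = P·[1/(A₁E₁) + 1/(A₂E₂)].
|α₁ − α₂|·ΔT = 13.4×10⁻⁶ × 67 = 0.0008978.
1/(A₁E₁) + 1/(A₂E₂) = 1/(1300×196×10³) + 1/(600×45×10³) = 4.096×10⁻⁸ N⁻¹.
P = 0.0008978 / 4.096×10⁻⁸ = 21920 N = 21.92 kN.
σ_{magnesium alloy} = P/A₂ = 21920/600 = 36.53 MPa, tensile.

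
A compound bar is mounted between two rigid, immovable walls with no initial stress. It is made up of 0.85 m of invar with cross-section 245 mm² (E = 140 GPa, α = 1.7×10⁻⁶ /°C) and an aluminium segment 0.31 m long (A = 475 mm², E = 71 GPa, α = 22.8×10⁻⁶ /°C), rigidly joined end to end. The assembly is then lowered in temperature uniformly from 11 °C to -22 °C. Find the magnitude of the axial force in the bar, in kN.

With the walls removed the bar would change length by δ_free = Σ αᵢΔT Lᵢ = 1.7×10⁻⁶×33×850 + 22.8×10⁻⁶×33×310 = 0.2809 mm.
The walls prevent any net length change, so an axial force P (same in every segment) develops. Compatibility: P · Σ Lᵢ/(AᵢEᵢ) = δ_free.
The series flexibility is Σ Lᵢ/(AᵢEᵢ) = 850/(245×140×10³) + 310/(475×71×10³) = 3.397×10⁻⁵ mm/N.
Hence P = δ_free / Σ(L/AE) = 0.2809/3.397×10⁻⁵ = 8.269 kN (tensile).

P ≈ 8.27 kN (tensile)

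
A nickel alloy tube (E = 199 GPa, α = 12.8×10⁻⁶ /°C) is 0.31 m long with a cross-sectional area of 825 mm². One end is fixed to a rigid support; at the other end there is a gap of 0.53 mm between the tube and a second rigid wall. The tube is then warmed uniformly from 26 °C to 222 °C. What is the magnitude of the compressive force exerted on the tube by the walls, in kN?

Unrestrained expansion: δ_free = αΔT L = 12.8×10⁻⁶ × 196 × 310 = 0.7777 mm.
This exceeds the 0.53 mm gap, so the wall pushes back. The portion of expansion that must be recovered elastically is δ_free − gap = 0.7777 − 0.53 = 0.2477 mm.
Compatibility: PL/(AE) = 0.2477 mm, so σ = P/A = E × (0.2477/310) = 159 MPa.
P = σA = 159 × 825 = 131.2 kN.

P ≈ 131 kN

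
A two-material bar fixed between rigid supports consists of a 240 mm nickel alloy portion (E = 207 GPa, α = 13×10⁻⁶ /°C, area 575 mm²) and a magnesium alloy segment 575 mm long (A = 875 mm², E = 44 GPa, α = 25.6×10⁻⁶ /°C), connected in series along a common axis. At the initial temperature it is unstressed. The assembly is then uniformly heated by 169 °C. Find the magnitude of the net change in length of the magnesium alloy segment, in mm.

|ΔL| ≈ 0.169 mm

If the supports were absent, the total length change would be Σ αᵢΔT Lᵢ = 13×10⁻⁶×169×240 + 25.6×10⁻⁶×169×575 = 3.015 mm.
The walls prevent any net length change, so an axial force P (same in every segment) develops. Compatibility: P · Σ Lᵢ/(AᵢEᵢ) = δ_free.
The series flexibility is Σ Lᵢ/(AᵢEᵢ) = 240/(575×207×10³) + 575/(875×44×10³) = 1.695×10⁻⁵ mm/N.
So P = 3.015 / 1.695×10⁻⁵ = 177.9 kN, compressive.
For the magnesium alloy segment, free thermal change = 25.6×10⁻⁶×169×575 = 2.488 mm and elastic change from P = 177900×575/(875×44×10³) = 2.656 mm; these oppose, so the net change is 0.169 mm (segment shortens).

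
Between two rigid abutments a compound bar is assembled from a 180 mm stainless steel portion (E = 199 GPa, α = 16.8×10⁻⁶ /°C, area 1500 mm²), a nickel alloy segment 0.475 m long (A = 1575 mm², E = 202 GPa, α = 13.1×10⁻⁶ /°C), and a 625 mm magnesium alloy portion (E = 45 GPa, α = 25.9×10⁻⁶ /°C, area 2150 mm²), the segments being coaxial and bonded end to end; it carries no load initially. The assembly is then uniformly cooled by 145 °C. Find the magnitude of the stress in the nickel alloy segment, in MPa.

σ ≈ 274 MPa (tensile)

Free thermal contraction of the whole bar: Σ αᵢΔT Lᵢ = 16.8×10⁻⁶×145×180 + 13.1×10⁻⁶×145×475 + 25.9×10⁻⁶×145×625 = 3.688 mm.
The walls prevent any net length change, so an axial force P (same in every segment) develops. Compatibility: P · Σ Lᵢ/(AᵢEᵢ) = δ_free.
Σ Lᵢ/(AᵢEᵢ) = 180/(1500×199×10³) + 475/(1575×202×10³) + 625/(2150×45×10³) = 8.556×10⁻⁶ mm/N.
P = 3.688 / 8.556×10⁻⁶ = 431000 N = 431 kN, tensile.
σ_{nickel alloy} = P / A = 431000 / 1575 = 273.7 MPa.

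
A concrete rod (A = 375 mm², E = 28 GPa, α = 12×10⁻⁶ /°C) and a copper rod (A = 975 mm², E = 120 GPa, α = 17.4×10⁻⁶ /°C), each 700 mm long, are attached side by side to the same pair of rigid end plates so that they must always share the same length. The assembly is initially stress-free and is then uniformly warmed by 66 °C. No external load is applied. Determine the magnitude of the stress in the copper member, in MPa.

Both members must finish at the same length. With the larger α, the copper tends to over-expand; the plates restrain it, putting the copper in compression and the concrete in tension. With no external load the two internal forces are equal and opposite, magnitude P.
Setting the final lengths equal and cancelling L: (α₁ − α₂)ΔT = P/(A₁E₁) + P/(A₂E₂).
|α₁ − α₂|·ΔT = 5.4×10⁻⁶ × 66 = 0.0003564.
1/(A₁E₁) + 1/(A₂E₂) = 1/(375×28×10³) + 1/(975×120×10³) = 1.038×10⁻⁷ N⁻¹.
P = 0.0003564 / 1.038×10⁻⁷ = 3434 N = 3.434 kN.
σ_{copper} = P/A₂ = 3434/975 = 3.522 MPa, compressive.

σ ≈ 3.52 MPa (compressive)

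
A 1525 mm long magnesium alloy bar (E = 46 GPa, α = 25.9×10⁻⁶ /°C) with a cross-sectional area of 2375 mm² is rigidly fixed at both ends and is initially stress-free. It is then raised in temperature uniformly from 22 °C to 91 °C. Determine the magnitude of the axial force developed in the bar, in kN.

P ≈ 195 kN (compressive)

The ends cannot move, so σ = EαΔT = 46×10³ × 25.9×10⁻⁶ × 69 = 82.21 MPa.
Then P = σA = 82.21 × 2375 mm² = 195.2 kN, compressive.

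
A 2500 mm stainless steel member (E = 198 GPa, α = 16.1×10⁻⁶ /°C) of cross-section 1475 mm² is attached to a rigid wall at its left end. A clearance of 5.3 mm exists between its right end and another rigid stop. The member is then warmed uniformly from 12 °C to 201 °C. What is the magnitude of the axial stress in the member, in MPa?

σ ≈ 183 MPa (compressive)

If the wall were absent the member would grow by αΔT L = 16.1×10⁻⁶ × 189 × 2500 = 7.607 mm.
This exceeds the 5.3 mm gap, so the wall pushes back. The portion of expansion that must be recovered elastically is δ_free − gap = 7.607 − 5.3 = 2.307 mm.
That suppressed elongation corresponds to σ = E·Δ/L = 198×10³ × 2.307/2500 = 182.7 MPa.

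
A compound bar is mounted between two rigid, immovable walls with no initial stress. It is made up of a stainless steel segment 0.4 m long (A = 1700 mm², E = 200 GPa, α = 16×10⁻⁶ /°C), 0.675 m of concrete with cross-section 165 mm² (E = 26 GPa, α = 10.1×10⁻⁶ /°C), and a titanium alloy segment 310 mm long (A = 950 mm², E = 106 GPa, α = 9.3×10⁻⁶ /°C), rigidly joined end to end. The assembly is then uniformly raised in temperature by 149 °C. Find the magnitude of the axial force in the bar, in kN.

With the walls removed the bar would change length by δ_free = Σ αᵢΔT Lᵢ = 16×10⁻⁶×149×400 + 10.1×10⁻⁶×149×675 + 9.3×10⁻⁶×149×310 = 2.399 mm.
The walls prevent any net length change, so an axial force P (same in every segment) develops. Compatibility: P · Σ Lᵢ/(AᵢEᵢ) = δ_free.
Σ Lᵢ/(AᵢEᵢ) = 400/(1700×200×10³) + 675/(165×26×10³) + 310/(950×106×10³) = 0.0001616 mm/N.
P = 2.399 / 0.0001616 = 14850 N = 14.85 kN, compressive.

P ≈ 14.8 kN (compressive)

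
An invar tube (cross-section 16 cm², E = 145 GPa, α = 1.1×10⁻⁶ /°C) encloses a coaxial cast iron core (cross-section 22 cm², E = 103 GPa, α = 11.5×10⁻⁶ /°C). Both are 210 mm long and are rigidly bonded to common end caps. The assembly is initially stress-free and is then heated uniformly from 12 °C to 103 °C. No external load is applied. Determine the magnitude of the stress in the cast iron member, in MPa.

σ ≈ 49.3 MPa (compressive)

The cast iron has the larger α, so on heating it would change length more than the invar if both were free. The rigid plates force a common final length, so the cast iron is put into compression and the invar into tension, with equal and opposite forces P (no external load).
Setting the final lengths equal and cancelling L: (α₁ − α₂)ΔT = P/(A₁E₁) + P/(A₂E₂).
|α₁ − α₂|·ΔT = 10.4×10⁻⁶ × 91 = 0.0009464.
1/(A₁E₁) + 1/(A₂E₂) = 1/(1600×145×10³) + 1/(2200×103×10³) = 8.723×10⁻⁹ N⁻¹.
So P = 0.0009464 / 8.723×10⁻⁹ = 108.5 kN.
σ_{cast iron} = P/A₂ = 108500/2200 = 49.31 MPa, compressive.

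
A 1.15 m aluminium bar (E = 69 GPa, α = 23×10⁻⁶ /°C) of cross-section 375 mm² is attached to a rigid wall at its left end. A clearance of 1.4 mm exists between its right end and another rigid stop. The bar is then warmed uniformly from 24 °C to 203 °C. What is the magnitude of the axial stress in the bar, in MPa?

If the wall were absent the bar would grow by αΔT L = 23×10⁻⁶ × 179 × 1150 = 4.735 mm.
This exceeds the 1.4 mm gap, so the wall pushes back. The portion of expansion that must be recovered elastically is δ_free − gap = 4.735 − 1.4 = 3.335 mm.
So σ = E(δ_free − g)/L = 69×10³ × 3.335/1150 = 200.1 MPa.

σ ≈ 200 MPa (compressive)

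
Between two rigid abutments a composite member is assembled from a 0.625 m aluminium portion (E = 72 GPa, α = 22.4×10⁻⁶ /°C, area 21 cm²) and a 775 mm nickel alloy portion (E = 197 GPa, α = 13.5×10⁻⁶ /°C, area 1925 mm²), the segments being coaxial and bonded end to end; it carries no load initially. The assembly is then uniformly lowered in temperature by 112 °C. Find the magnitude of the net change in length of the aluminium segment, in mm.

|ΔL| ≈ 0.265 mm

If the supports were absent, the total length change would be Σ αᵢΔT Lᵢ = 22.4×10⁻⁶×112×625 + 13.5×10⁻⁶×112×775 = 2.74 mm.
The rigid supports impose zero overall length change; the single axial force P common to all segments must satisfy P Σ Lᵢ/(AᵢEᵢ) = δ_free.
The series flexibility is Σ Lᵢ/(AᵢEᵢ) = 625/(2100×72×10³) + 775/(1925×197×10³) = 6.177×10⁻⁶ mm/N.
Hence P = δ_free / Σ(L/AE) = 2.74/6.177×10⁻⁶ = 443.5 kN (tensile).
For the aluminium segment, free thermal change = 22.4×10⁻⁶×112×625 = 1.568 mm and elastic change from P = 443500×625/(2100×72×10³) = 1.833 mm; these oppose, so the net change is 0.265 mm (segment lengthens).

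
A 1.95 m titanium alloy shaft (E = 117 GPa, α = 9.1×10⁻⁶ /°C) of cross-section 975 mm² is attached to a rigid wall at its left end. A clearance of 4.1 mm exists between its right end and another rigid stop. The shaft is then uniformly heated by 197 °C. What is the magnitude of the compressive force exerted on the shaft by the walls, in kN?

Unrestrained expansion: δ_free = αΔT L = 9.1×10⁻⁶ × 197 × 1950 = 3.496 mm.
Since δ_free = 3.5 mm is less than the 4.1 mm gap, the shaft never touches the wall. No axial force develops.

P ≈ 0 kN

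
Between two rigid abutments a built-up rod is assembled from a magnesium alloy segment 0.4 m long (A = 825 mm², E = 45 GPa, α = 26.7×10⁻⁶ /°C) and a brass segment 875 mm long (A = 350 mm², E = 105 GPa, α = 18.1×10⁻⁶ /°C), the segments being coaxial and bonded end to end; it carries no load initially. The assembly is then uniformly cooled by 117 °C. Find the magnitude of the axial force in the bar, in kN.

P ≈ 89.7 kN (tensile)

With the walls removed the bar would change length by δ_free = Σ αᵢΔT Lᵢ = 26.7×10⁻⁶×117×400 + 18.1×10⁻⁶×117×875 = 3.103 mm.
The rigid supports impose zero overall length change; the single axial force P common to all segments must satisfy P Σ Lᵢ/(AᵢEᵢ) = δ_free.
Σ Lᵢ/(AᵢEᵢ) = 400/(825×45×10³) + 875/(350×105×10³) = 3.458×10⁻⁵ mm/N.
So P = 3.103 / 3.458×10⁻⁵ = 89.71 kN, tensile.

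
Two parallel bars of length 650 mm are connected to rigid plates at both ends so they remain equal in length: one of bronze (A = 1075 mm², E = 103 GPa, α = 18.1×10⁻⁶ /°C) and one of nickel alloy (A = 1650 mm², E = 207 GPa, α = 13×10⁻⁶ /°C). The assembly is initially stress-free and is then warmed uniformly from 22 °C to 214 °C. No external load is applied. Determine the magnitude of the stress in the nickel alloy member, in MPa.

Equilibrium of a rigid end plate with no external load gives equal and opposite internal forces ±P in the two members. Since α_{bronze} > α_{nickel alloy}, heating drives the bronze into compression and the nickel alloy into tension.
Setting the final lengths equal and cancelling L: (α₁ − α₂)ΔT = P/(A₁E₁) + P/(A₂E₂).
|α₁ − α₂|·ΔT = 5.1×10⁻⁶ × 192 = 0.0009792.
1/(A₁E₁) + 1/(A₂E₂) = 1/(1075×103×10³) + 1/(1650×207×10³) = 1.196×10⁻⁸ N⁻¹.
So P = 0.0009792 / 1.196×10⁻⁸ = 81.88 kN.
σ_{nickel alloy} = P/A₂ = 81880/1650 = 49.62 MPa, tensile.

σ ≈ 49.6 MPa (tensile)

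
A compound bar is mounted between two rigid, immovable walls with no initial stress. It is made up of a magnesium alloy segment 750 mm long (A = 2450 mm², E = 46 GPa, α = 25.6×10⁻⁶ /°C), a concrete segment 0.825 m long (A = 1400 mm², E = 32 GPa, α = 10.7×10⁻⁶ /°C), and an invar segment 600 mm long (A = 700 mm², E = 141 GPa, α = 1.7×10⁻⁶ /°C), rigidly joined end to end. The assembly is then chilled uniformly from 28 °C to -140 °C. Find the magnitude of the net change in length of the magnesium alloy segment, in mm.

|ΔL| ≈ 2.18 mm

Free thermal contraction of the whole bar: Σ αᵢΔT Lᵢ = 25.6×10⁻⁶×168×750 + 10.7×10⁻⁶×168×825 + 1.7×10⁻⁶×168×600 = 4.88 mm.
The rigid supports impose zero overall length change; the single axial force P common to all segments must satisfy P Σ Lᵢ/(AᵢEᵢ) = δ_free.
Σ Lᵢ/(AᵢEᵢ) = 750/(2450×46×10³) + 825/(1400×32×10³) + 600/(700×141×10³) = 3.115×10⁻⁵ mm/N.
P = 4.88 / 3.115×10⁻⁵ = 156700 N = 156.7 kN, tensile.
For the magnesium alloy segment, free thermal change = 25.6×10⁻⁶×168×750 = 3.226 mm and elastic change from P = 156700×750/(2450×46×10³) = 1.043 mm; these oppose, so the net change is 2.18 mm (segment shortens).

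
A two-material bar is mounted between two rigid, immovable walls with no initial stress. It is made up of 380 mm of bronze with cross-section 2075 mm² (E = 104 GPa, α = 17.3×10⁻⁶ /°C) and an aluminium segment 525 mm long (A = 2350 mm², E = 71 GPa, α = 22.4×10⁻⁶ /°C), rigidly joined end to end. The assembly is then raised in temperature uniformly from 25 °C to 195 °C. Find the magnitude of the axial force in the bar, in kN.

P ≈ 635 kN (compressive)

If the supports were absent, the total length change would be Σ αᵢΔT Lᵢ = 17.3×10⁻⁶×170×380 + 22.4×10⁻⁶×170×525 = 3.117 mm.
The walls prevent any net length change, so an axial force P (same in every segment) develops. Compatibility: P · Σ Lᵢ/(AᵢEᵢ) = δ_free.
Σ Lᵢ/(AᵢEᵢ) = 380/(2075×104×10³) + 525/(2350×71×10³) = 4.907×10⁻⁶ mm/N.
So P = 3.117 / 4.907×10⁻⁶ = 635.1 kN, compressive.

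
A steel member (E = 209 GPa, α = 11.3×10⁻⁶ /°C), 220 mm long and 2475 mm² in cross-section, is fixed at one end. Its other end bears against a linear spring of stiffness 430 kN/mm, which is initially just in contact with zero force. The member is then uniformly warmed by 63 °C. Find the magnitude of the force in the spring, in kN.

The unrestrained thermal change is αΔT L = 11.3×10⁻⁶ × 63 × 220 = 0.1566 mm.
With a force P in the spring, the elastic change of the member is PL/(AE) and that of the spring is P/k; compatibility requires their sum to equal δ_free.
P [ L/(AE) + 1/k ] = δ_free → P [ 220/(2475×209×10³) + 1/(430×10³) ] = 0.1566.
P = 0.1566 / 2.751×10⁻⁶ = 56930 N.

P ≈ 56.9 kN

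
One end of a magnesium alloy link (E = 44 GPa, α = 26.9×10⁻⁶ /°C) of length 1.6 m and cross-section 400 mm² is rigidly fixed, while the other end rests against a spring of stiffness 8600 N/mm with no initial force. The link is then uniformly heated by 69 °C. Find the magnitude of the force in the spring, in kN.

If the spring were absent the link would lengthen by αΔT L = 26.9×10⁻⁶ × 69 × 1600 = 2.97 mm.
With a force P in the spring, the elastic change of the link is PL/(AE) and that of the spring is P/k; compatibility requires their sum to equal δ_free.
P [ L/(AE) + 1/k ] = δ_free → P [ 1600/(400×44×10³) + 1/(8600) ] = 2.97.
P = 2.97 / 0.0002072 = 14330 N.

P ≈ 14.3 kN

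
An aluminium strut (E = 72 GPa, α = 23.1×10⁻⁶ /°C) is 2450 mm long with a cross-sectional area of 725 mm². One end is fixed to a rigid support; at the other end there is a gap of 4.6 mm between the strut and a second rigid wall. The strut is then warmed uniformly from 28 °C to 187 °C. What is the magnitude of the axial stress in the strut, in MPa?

Free thermal elongation = αΔT L = 23.1×10⁻⁶ × 159 × 2450 = 8.999 mm.
This exceeds the 4.6 mm gap, so the wall pushes back. The portion of expansion that must be recovered elastically is δ_free − gap = 8.999 − 4.6 = 4.399 mm.
Compatibility: PL/(AE) = 4.399 mm, so σ = P/A = E × (4.399/2450) = 129.3 MPa.

σ ≈ 129 MPa (compressive)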